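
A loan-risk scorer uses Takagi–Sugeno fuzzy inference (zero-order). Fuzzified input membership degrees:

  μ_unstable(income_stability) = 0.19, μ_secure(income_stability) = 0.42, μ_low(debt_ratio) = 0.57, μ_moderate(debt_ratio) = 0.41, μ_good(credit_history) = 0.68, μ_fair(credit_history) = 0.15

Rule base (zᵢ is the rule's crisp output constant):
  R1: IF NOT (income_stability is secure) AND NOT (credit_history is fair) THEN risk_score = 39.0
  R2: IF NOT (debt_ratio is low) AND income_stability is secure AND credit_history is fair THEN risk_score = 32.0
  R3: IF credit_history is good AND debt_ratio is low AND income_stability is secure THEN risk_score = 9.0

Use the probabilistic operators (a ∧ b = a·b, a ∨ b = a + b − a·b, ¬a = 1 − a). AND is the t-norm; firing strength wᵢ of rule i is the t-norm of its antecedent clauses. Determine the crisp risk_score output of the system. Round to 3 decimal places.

R1 (z=39.0): ¬secure=1−0.42=0.58, ¬fair=1−0.15=0.85; AND[a·b] → w = 0.4930
R2 (z=32.0): ¬low=1−0.57=0.43, secure=0.42, fair=0.15; AND[a·b] → w = 0.0271
R3 (z=9.0): good=0.68, low=0.57, secure=0.42; AND[a·b] → w = 0.1628
Weighted average = (0.4930·39.0 + 0.0271·32.0 + 0.1628·9.0) / (0.4930 + 0.0271 + 0.1628)
  = 21.5590 / 0.6829 = 31.571

31.571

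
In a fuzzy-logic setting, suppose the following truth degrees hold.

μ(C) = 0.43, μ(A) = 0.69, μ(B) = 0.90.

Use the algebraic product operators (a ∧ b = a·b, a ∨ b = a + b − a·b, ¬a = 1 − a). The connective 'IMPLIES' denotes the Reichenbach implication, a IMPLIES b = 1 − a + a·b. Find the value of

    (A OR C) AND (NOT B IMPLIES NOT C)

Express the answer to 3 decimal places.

A OR C = a + b − a·b on (0.6900, 0.4300) = 0.8233
NOT B = 1 − 0.9000 = 0.1000
NOT C = 1 − 0.4300 = 0.5700
NOT B IMPLIES NOT C  [Reichenbach: 1 − a + a·b] with a=0.1000, b=0.5700 → 0.9570
(A OR C) AND (NOT B IMPLIES NOT C) = a·b on (0.8233, 0.9570) = 0.7879

0.788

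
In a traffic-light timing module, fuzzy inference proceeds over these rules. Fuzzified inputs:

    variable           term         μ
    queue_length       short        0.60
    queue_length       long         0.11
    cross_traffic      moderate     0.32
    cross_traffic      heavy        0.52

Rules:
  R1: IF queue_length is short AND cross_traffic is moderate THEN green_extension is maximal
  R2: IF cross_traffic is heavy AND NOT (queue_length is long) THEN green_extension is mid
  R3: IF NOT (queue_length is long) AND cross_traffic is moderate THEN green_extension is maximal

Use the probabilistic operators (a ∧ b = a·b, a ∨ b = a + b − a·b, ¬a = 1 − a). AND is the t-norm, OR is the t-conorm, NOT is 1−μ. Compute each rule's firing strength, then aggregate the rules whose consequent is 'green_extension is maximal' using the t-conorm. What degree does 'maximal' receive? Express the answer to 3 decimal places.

0.422

R1: short=0.60, moderate=0.32; AND[a·b] → w = 0.1920
R2: heavy=0.52, ¬long=1−0.11=0.89; AND[a·b] → w = 0.4628
R3: ¬long=1−0.11=0.89, moderate=0.32; AND[a·b] → w = 0.2848
Rules with consequent 'maximal': {R1, R3} → strengths 0.1920, 0.2848
Aggregate via t-conorm [a + b − a·b]: 0.4221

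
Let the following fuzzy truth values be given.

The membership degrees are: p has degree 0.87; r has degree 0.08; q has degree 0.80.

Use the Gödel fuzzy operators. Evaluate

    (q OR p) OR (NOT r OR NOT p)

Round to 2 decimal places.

0.92

q OR p = max(a, b) on (0.80, 0.87) = 0.87
NOT r = 1 − 0.08 = 0.92
NOT p = 1 − 0.87 = 0.13
NOT r OR NOT p = max(a, b) on (0.92, 0.13) = 0.92
(q OR p) OR (NOT r OR NOT p) = max(a, b) on (0.87, 0.92) = 0.92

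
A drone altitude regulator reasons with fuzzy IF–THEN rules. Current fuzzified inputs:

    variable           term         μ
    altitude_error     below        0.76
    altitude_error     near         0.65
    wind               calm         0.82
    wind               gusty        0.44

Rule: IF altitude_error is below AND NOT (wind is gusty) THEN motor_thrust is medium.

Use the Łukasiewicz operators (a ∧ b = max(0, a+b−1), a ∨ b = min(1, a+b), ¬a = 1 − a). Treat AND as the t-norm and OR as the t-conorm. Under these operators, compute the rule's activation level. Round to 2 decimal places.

firing strength: below=0.76, ¬gusty=1−0.44=0.56; AND[max(0, a+b−1)] → w = 0.32

0.32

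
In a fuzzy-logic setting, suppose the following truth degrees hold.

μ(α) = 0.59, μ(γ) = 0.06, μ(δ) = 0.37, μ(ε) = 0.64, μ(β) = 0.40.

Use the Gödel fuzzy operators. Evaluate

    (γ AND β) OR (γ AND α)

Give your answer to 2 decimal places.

γ AND β = min(a, b) on (0.06, 0.40) = 0.06
γ AND α = min(a, b) on (0.06, 0.59) = 0.06
(γ AND β) OR (γ AND α) = max(a, b) on (0.06, 0.06) = 0.06

0.06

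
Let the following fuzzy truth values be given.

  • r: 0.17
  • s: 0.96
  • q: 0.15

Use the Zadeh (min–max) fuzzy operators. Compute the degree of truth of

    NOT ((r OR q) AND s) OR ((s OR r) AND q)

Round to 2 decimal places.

0.83

r OR q = max(a, b) on (0.17, 0.15) = 0.17
(r OR q) AND s = min(a, b) on (0.17, 0.96) = 0.17
NOT ((r OR q) AND s) = 1 − 0.17 = 0.83
s OR r = max(a, b) on (0.96, 0.17) = 0.96
(s OR r) AND q = min(a, b) on (0.96, 0.15) = 0.15
NOT ((r OR q) AND s) OR ((s OR r) AND q) = max(a, b) on (0.83, 0.15) = 0.83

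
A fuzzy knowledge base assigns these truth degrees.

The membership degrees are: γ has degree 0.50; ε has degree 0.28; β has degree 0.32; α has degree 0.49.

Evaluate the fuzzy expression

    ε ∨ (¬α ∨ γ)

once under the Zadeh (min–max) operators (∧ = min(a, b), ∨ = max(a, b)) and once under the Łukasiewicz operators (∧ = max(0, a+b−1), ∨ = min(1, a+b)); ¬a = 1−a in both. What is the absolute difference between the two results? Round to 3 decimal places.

Under Zadeh (min–max):
  ¬α = 1 − 0.49 = 0.51
  ¬α ∨ γ = max(a, b) on (0.51, 0.50) = 0.51
  ε ∨ (¬α ∨ γ) = max(a, b) on (0.28, 0.51) = 0.51
  → value = 0.5100
Under Łukasiewicz:
  ¬α = 1 − 0.49 = 0.51
  ¬α ∨ γ = min(1, a+b) on (0.51, 0.50) = 1.00
  ε ∨ (¬α ∨ γ) = min(1, a+b) on (0.28, 1.00) = 1.00
  → value = 1.0000
|0.5100 − 1.0000| = 0.490

0.490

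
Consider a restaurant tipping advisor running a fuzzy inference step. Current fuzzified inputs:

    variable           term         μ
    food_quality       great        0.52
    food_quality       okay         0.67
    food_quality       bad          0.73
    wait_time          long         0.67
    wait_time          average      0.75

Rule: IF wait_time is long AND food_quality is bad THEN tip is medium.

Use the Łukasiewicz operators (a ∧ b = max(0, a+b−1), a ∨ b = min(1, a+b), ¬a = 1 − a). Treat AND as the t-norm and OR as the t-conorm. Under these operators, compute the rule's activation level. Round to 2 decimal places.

0.40

firing strength: long=0.67, bad=0.73; AND[max(0, a+b−1)] → w = 0.40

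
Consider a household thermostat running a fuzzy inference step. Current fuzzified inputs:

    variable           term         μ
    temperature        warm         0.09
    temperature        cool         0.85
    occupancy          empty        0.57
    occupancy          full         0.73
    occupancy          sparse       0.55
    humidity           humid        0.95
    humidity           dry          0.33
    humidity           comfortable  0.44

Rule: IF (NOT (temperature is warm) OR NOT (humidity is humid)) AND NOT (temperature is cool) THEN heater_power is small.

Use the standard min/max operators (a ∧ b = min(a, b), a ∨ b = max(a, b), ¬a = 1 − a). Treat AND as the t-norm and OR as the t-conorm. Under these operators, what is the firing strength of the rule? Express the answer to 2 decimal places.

0.15

firing strength: (¬warm=1−0.09=0.91 OR ¬humid=1−0.95=0.05) = 0.91; AND[min(a, b)] with ¬cool=1−0.85=0.15 → w = 0.15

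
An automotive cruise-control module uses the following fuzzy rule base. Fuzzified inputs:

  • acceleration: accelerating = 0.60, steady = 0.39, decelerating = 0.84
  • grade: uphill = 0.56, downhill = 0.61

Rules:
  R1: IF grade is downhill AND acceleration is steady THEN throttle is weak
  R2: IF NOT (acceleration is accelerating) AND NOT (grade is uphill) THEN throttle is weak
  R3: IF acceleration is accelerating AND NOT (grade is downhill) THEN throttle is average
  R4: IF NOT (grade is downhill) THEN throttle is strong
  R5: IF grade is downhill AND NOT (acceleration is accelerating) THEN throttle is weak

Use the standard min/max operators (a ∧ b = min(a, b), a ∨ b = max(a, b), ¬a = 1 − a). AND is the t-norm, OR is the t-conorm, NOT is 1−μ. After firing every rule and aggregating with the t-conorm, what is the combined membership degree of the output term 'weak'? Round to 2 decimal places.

R1: downhill=0.61, steady=0.39; AND[min(a, b)] → w = 0.39
R2: ¬accelerating=1−0.60=0.40, ¬uphill=1−0.56=0.44; AND[min(a, b)] → w = 0.40
R3: accelerating=0.60, ¬downhill=1−0.61=0.39; AND[min(a, b)] → w = 0.39
R4: ¬downhill=1−0.61=0.39 → w = 0.39
R5: downhill=0.61, ¬accelerating=1−0.60=0.40; AND[min(a, b)] → w = 0.40
Rules with consequent 'weak': {R1, R2, R5} → strengths 0.39, 0.40, 0.40
Aggregate via t-conorm [max(a, b)]: 0.40

0.40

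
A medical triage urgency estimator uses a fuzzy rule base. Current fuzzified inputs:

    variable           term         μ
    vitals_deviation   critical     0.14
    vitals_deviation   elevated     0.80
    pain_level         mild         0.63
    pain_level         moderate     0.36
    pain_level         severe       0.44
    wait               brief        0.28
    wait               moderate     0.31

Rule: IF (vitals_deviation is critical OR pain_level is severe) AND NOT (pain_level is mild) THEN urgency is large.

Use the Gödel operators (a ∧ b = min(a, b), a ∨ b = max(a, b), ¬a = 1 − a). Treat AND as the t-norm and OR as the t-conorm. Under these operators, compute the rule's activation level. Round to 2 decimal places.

0.37

firing strength: (critical=0.14 OR severe=0.44) = 0.44; AND[min(a, b)] with ¬mild=1−0.63=0.37 → w = 0.37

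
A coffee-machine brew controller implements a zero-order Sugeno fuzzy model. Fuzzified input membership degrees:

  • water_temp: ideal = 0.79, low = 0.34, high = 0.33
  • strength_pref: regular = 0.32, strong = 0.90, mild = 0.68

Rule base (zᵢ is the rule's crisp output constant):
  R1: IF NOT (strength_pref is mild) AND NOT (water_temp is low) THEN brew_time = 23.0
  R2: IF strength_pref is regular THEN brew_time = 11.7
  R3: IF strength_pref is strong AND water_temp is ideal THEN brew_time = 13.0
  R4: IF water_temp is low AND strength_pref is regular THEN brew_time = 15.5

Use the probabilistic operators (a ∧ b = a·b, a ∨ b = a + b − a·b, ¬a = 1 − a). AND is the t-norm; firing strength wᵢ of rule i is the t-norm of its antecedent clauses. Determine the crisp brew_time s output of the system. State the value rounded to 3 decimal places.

R1 (z=23.0): ¬mild=1−0.68=0.32, ¬low=1−0.34=0.66; AND[a·b] → w = 0.2112
R2 (z=11.7): regular=0.32 → w = 0.3200
R3 (z=13.0): strong=0.90, ideal=0.79; AND[a·b] → w = 0.7110
R4 (z=15.5): low=0.34, regular=0.32; AND[a·b] → w = 0.1088
Weighted average = (0.2112·23.0 + 0.3200·11.7 + 0.7110·13.0 + 0.1088·15.5) / (0.2112 + 0.3200 + 0.7110 + 0.1088)
  = 19.5310 / 1.3510 = 14.457

14.457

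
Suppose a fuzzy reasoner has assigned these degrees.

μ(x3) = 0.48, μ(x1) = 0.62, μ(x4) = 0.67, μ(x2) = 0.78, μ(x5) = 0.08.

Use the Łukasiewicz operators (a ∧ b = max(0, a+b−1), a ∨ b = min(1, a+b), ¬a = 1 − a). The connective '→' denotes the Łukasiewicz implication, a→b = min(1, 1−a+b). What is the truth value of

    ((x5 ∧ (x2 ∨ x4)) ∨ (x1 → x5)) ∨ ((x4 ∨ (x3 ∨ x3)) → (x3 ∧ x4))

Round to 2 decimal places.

0.69

x2 ∨ x4 = min(1, a+b) on (0.78, 0.67) = 1.00
x5 ∧ (x2 ∨ x4) = max(0, a+b−1) on (0.08, 1.00) = 0.08
x1 → x5  [Łukasiewicz: min(1, 1−a+b)] with a=0.62, b=0.08 → 0.46
(x5 ∧ (x2 ∨ x4)) ∨ (x1 → x5) = min(1, a+b) on (0.08, 0.46) = 0.54
x3 ∨ x3 = min(1, a+b) on (0.48, 0.48) = 0.96
x4 ∨ (x3 ∨ x3) = min(1, a+b) on (0.67, 0.96) = 1.00
x3 ∧ x4 = max(0, a+b−1) on (0.48, 0.67) = 0.15
(x4 ∨ (x3 ∨ x3)) → (x3 ∧ x4)  [Łukasiewicz: min(1, 1−a+b)] with a=1.00, b=0.15 → 0.15
((x5 ∧ (x2 ∨ x4)) ∨ (x1 → x5)) ∨ ((x4 ∨ (x3 ∨ x3)) → (x3 ∧ x4)) = min(1, a+b) on (0.54, 0.15) = 0.69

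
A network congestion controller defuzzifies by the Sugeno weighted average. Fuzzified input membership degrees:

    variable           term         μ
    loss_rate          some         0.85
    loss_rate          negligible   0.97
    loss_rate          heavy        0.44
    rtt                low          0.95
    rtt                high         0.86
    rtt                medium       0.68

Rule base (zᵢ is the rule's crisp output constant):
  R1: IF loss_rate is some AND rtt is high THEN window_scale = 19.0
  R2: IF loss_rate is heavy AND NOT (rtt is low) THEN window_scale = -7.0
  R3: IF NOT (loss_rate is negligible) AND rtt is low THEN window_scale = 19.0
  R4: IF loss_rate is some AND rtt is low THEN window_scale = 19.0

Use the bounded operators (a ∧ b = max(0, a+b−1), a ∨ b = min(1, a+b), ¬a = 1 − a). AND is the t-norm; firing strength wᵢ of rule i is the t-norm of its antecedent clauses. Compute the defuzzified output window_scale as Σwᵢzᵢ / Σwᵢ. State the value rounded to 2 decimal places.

19.00

R1 (z=19.0): some=0.85, high=0.86; AND[max(0, a+b−1)] → w = 0.71
R2 (z=-7.0): heavy=0.44, ¬low=1−0.95=0.05; AND[max(0, a+b−1)] → w = 0.00
R3 (z=19.0): ¬negligible=1−0.97=0.03, low=0.95; AND[max(0, a+b−1)] → w = 0.00
R4 (z=19.0): some=0.85, low=0.95; AND[max(0, a+b−1)] → w = 0.80
Weighted average = (0.71·19.0 + 0.00·-7.0 + 0.00·19.0 + 0.80·19.0) / (0.71 + 0.00 + 0.00 + 0.80)
  = 28.6900 / 1.5100 = 19.00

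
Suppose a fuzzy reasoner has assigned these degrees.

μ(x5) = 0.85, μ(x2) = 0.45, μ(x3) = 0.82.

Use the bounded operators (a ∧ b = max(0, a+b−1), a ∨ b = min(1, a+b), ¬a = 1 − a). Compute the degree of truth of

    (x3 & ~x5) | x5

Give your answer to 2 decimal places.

0.85

~x5 = 1 − 0.85 = 0.15
x3 & ~x5 = max(0, a+b−1) on (0.82, 0.15) = 0.00
(x3 & ~x5) | x5 = min(1, a+b) on (0.00, 0.85) = 0.85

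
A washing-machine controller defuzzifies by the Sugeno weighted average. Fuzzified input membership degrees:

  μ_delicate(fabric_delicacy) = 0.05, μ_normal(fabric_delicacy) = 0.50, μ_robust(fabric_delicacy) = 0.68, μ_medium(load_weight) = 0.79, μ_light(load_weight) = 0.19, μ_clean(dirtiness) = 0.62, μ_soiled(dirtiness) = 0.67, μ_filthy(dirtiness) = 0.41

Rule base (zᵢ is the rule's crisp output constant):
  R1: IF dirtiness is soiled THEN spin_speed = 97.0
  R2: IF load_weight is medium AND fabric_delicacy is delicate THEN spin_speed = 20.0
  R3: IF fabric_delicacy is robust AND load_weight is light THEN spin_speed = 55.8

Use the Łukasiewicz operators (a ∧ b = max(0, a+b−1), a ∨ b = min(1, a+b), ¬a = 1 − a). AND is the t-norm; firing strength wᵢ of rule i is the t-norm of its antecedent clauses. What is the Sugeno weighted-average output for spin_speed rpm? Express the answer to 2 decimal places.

97.00

R1 (z=97.0): soiled=0.67 → w = 0.67
R2 (z=20.0): medium=0.79, delicate=0.05; AND[max(0, a+b−1)] → w = 0.00
R3 (z=55.8): robust=0.68, light=0.19; AND[max(0, a+b−1)] → w = 0.00
Weighted average = (0.67·97.0 + 0.00·20.0 + 0.00·55.8) / (0.67 + 0.00 + 0.00)
  = 64.9900 / 0.6700 = 97.00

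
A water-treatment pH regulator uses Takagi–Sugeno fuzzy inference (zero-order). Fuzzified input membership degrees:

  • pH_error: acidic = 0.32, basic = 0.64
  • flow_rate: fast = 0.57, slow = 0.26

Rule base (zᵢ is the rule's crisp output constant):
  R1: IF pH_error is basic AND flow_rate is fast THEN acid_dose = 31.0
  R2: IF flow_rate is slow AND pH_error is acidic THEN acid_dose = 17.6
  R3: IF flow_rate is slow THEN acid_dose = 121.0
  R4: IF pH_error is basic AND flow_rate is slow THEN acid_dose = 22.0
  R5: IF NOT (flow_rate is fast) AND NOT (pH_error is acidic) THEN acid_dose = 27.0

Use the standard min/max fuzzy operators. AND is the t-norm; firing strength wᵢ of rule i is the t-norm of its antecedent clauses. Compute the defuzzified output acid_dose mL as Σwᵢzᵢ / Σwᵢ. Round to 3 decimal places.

39.908

R1 (z=31.0): basic=0.64, fast=0.57; AND[min(a, b)] → w = 0.57
R2 (z=17.6): slow=0.26, acidic=0.32; AND[min(a, b)] → w = 0.26
R3 (z=121.0): slow=0.26 → w = 0.26
R4 (z=22.0): basic=0.64, slow=0.26; AND[min(a, b)] → w = 0.26
R5 (z=27.0): ¬fast=1−0.57=0.43, ¬acidic=1−0.32=0.68; AND[min(a, b)] → w = 0.43
Weighted average = (0.57·31.0 + 0.26·17.6 + 0.26·121.0 + 0.26·22.0 + 0.43·27.0) / (0.57 + 0.26 + 0.26 + 0.26 + 0.43)
  = 71.0360 / 1.7800 = 39.908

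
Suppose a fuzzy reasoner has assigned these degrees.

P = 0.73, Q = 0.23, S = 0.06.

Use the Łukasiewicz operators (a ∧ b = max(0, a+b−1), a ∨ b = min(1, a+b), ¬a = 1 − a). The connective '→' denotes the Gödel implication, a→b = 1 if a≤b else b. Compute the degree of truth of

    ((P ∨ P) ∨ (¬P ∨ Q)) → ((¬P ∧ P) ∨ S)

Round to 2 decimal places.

P ∨ P = min(1, a+b) on (0.73, 0.73) = 1.00
¬P = 1 − 0.73 = 0.27
¬P ∨ Q = min(1, a+b) on (0.27, 0.23) = 0.50
(P ∨ P) ∨ (¬P ∨ Q) = min(1, a+b) on (1.00, 0.50) = 1.00
¬P = 1 − 0.73 = 0.27
¬P ∧ P = max(0, a+b−1) on (0.27, 0.73) = 0.00
(¬P ∧ P) ∨ S = min(1, a+b) on (0.00, 0.06) = 0.06
((P ∨ P) ∨ (¬P ∨ Q)) → ((¬P ∧ P) ∨ S)  [Gödel: 1 if a≤b else b] with a=1.00, b=0.06 → 0.06

0.06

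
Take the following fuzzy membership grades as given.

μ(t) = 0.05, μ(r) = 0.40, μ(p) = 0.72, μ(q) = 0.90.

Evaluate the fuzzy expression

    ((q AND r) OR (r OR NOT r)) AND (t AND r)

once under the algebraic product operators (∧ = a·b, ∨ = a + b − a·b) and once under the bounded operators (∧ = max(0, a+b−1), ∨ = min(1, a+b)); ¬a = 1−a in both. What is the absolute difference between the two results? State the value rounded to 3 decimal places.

Under algebraic product:
  q AND r = a·b on (0.9000, 0.4000) = 0.3600
  NOT r = 1 − 0.4000 = 0.6000
  r OR NOT r = a + b − a·b on (0.4000, 0.6000) = 0.7600
  (q AND r) OR (r OR NOT r) = a + b − a·b on (0.3600, 0.7600) = 0.8464
  t AND r = a·b on (0.0500, 0.4000) = 0.0200
  ((q AND r) OR (r OR NOT r)) AND (t AND r) = a·b on (0.8464, 0.0200) = 0.0169
  → value = 0.0169
Under bounded:
  q AND r = max(0, a+b−1) on (0.90, 0.40) = 0.30
  NOT r = 1 − 0.40 = 0.60
  r OR NOT r = min(1, a+b) on (0.40, 0.60) = 1.00
  (q AND r) OR (r OR NOT r) = min(1, a+b) on (0.30, 1.00) = 1.00
  t AND r = max(0, a+b−1) on (0.05, 0.40) = 0.00
  ((q AND r) OR (r OR NOT r)) AND (t AND r) = max(0, a+b−1) on (1.00, 0.00) = 0.00
  → value = 0.0000
|0.0169 − 0.0000| = 0.017

0.017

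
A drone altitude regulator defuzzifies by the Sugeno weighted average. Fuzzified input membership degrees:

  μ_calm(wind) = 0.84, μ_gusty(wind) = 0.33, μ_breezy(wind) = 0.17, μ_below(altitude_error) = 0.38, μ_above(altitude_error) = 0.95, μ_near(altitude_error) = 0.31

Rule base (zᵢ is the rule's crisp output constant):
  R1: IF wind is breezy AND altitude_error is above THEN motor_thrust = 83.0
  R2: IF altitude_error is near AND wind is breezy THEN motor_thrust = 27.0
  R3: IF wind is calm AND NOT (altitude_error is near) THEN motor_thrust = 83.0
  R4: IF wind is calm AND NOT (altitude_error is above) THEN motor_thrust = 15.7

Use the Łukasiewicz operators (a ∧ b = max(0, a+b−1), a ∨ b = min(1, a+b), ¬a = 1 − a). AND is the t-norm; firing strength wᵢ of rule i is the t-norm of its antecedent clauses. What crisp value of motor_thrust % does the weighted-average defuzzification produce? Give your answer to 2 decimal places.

83.00

R1 (z=83.0): breezy=0.17, above=0.95; AND[max(0, a+b−1)] → w = 0.12
R2 (z=27.0): near=0.31, breezy=0.17; AND[max(0, a+b−1)] → w = 0.00
R3 (z=83.0): calm=0.84, ¬near=1−0.31=0.69; AND[max(0, a+b−1)] → w = 0.53
R4 (z=15.7): calm=0.84, ¬above=1−0.95=0.05; AND[max(0, a+b−1)] → w = 0.00
Weighted average = (0.12·83.0 + 0.00·27.0 + 0.53·83.0 + 0.00·15.7) / (0.12 + 0.00 + 0.53 + 0.00)
  = 53.9500 / 0.6500 = 83.00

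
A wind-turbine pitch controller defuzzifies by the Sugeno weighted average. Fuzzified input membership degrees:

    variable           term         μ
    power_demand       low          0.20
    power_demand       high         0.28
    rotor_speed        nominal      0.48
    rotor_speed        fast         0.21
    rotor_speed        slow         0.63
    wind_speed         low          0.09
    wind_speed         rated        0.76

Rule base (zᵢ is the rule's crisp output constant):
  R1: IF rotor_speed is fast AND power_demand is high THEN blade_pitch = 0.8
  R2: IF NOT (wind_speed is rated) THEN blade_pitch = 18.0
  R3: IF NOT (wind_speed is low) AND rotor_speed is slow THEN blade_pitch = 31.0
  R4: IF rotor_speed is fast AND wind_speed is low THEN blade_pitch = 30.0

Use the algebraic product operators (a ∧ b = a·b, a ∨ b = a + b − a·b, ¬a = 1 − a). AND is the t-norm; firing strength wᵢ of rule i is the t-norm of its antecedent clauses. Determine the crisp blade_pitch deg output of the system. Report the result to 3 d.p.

R1 (z=0.8): fast=0.21, high=0.28; AND[a·b] → w = 0.0588
R2 (z=18.0): ¬rated=1−0.76=0.24 → w = 0.2400
R3 (z=31.0): ¬low=1−0.09=0.91, slow=0.63; AND[a·b] → w = 0.5733
R4 (z=30.0): fast=0.21, low=0.09; AND[a·b] → w = 0.0189
Weighted average = (0.0588·0.8 + 0.2400·18.0 + 0.5733·31.0 + 0.0189·30.0) / (0.0588 + 0.2400 + 0.5733 + 0.0189)
  = 22.7063 / 0.8910 = 25.484

25.484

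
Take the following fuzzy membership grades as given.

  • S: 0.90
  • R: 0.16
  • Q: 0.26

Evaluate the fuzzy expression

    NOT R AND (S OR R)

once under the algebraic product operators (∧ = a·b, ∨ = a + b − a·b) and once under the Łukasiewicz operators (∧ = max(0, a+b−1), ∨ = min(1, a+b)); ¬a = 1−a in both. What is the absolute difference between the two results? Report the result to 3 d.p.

0.071

Under algebraic product:
  NOT R = 1 − 0.1600 = 0.8400
  S OR R = a + b − a·b on (0.9000, 0.1600) = 0.9160
  NOT R AND (S OR R) = a·b on (0.8400, 0.9160) = 0.7694
  → value = 0.7694
Under Łukasiewicz:
  NOT R = 1 − 0.16 = 0.84
  S OR R = min(1, a+b) on (0.90, 0.16) = 1.00
  NOT R AND (S OR R) = max(0, a+b−1) on (0.84, 1.00) = 0.84
  → value = 0.8400
|0.7694 − 0.8400| = 0.071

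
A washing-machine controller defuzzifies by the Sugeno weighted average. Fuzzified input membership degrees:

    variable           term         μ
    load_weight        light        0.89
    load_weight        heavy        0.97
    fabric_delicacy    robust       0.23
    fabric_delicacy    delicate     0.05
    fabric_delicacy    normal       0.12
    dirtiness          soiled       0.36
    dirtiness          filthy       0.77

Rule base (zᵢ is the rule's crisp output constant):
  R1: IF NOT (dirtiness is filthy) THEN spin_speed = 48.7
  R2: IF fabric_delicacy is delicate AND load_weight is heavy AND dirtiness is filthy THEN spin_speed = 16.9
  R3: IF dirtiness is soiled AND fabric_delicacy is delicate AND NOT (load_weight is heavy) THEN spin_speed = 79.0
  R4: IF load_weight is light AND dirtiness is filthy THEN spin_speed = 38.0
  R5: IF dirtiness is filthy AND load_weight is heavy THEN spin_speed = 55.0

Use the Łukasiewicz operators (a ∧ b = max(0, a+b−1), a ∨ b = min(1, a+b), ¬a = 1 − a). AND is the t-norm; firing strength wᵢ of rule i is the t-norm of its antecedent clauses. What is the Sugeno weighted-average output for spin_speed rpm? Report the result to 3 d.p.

47.228

R1 (z=48.7): ¬filthy=1−0.77=0.23 → w = 0.23
R2 (z=16.9): delicate=0.05, heavy=0.97, filthy=0.77; AND[max(0, a+b−1)] → w = 0.00
R3 (z=79.0): soiled=0.36, delicate=0.05, ¬heavy=1−0.97=0.03; AND[max(0, a+b−1)] → w = 0.00
R4 (z=38.0): light=0.89, filthy=0.77; AND[max(0, a+b−1)] → w = 0.66
R5 (z=55.0): filthy=0.77, heavy=0.97; AND[max(0, a+b−1)] → w = 0.74
Weighted average = (0.23·48.7 + 0.00·16.9 + 0.00·79.0 + 0.66·38.0 + 0.74·55.0) / (0.23 + 0.00 + 0.00 + 0.66 + 0.74)
  = 76.9810 / 1.6300 = 47.228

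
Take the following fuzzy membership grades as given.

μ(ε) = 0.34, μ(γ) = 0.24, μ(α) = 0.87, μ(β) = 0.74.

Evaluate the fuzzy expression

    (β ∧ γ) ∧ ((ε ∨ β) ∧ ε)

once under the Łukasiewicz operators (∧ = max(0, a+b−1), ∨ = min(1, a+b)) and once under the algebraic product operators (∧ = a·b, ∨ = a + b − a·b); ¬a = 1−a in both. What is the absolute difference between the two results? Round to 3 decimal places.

0.050

Under Łukasiewicz:
  β ∧ γ = max(0, a+b−1) on (0.74, 0.24) = 0.00
  ε ∨ β = min(1, a+b) on (0.34, 0.74) = 1.00
  (ε ∨ β) ∧ ε = max(0, a+b−1) on (1.00, 0.34) = 0.34
  (β ∧ γ) ∧ ((ε ∨ β) ∧ ε) = max(0, a+b−1) on (0.00, 0.34) = 0.00
  → value = 0.0000
Under algebraic product:
  β ∧ γ = a·b on (0.7400, 0.2400) = 0.1776
  ε ∨ β = a + b − a·b on (0.3400, 0.7400) = 0.8284
  (ε ∨ β) ∧ ε = a·b on (0.8284, 0.3400) = 0.2817
  (β ∧ γ) ∧ ((ε ∨ β) ∧ ε) = a·b on (0.1776, 0.2817) = 0.0500
  → value = 0.0500
|0.0000 − 0.0500| = 0.050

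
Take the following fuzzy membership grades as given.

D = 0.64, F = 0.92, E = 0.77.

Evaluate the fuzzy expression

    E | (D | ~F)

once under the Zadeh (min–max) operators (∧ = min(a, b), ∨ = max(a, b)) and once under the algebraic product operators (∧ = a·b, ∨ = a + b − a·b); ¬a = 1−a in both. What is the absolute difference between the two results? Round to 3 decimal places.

0.154

Under Zadeh (min–max):
  ~F = 1 − 0.92 = 0.08
  D | ~F = max(a, b) on (0.64, 0.08) = 0.64
  E | (D | ~F) = max(a, b) on (0.77, 0.64) = 0.77
  → value = 0.7700
Under algebraic product:
  ~F = 1 − 0.9200 = 0.0800
  D | ~F = a + b − a·b on (0.6400, 0.0800) = 0.6688
  E | (D | ~F) = a + b − a·b on (0.7700, 0.6688) = 0.9238
  → value = 0.9238
|0.7700 − 0.9238| = 0.154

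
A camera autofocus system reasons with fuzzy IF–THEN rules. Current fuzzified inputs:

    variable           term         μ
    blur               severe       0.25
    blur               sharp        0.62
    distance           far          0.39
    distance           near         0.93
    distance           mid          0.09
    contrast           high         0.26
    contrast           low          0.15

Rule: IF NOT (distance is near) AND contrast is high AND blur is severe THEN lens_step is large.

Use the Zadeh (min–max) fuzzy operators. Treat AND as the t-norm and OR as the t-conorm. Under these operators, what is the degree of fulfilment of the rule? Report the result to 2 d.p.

0.07

firing strength: ¬near=1−0.93=0.07, high=0.26, severe=0.25; AND[min(a, b)] → w = 0.07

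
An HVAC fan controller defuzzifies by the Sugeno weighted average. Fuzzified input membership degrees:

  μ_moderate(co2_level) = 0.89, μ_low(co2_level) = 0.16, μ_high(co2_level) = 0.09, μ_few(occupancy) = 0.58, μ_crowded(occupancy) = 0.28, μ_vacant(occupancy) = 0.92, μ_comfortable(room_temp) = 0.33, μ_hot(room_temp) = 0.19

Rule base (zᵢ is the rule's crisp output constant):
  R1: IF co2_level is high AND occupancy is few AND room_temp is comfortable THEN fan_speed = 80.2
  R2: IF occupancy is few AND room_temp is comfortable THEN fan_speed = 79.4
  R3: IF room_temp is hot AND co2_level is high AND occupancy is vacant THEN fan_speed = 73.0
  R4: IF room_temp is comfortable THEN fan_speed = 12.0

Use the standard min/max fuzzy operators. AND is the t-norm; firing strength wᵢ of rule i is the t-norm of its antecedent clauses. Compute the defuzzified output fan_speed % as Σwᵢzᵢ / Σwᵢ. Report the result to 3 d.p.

52.321

R1 (z=80.2): high=0.09, few=0.58, comfortable=0.33; AND[min(a, b)] → w = 0.09
R2 (z=79.4): few=0.58, comfortable=0.33; AND[min(a, b)] → w = 0.33
R3 (z=73.0): hot=0.19, high=0.09, vacant=0.92; AND[min(a, b)] → w = 0.09
R4 (z=12.0): comfortable=0.33 → w = 0.33
Weighted average = (0.09·80.2 + 0.33·79.4 + 0.09·73.0 + 0.33·12.0) / (0.09 + 0.33 + 0.09 + 0.33)
  = 43.9500 / 0.8400 = 52.321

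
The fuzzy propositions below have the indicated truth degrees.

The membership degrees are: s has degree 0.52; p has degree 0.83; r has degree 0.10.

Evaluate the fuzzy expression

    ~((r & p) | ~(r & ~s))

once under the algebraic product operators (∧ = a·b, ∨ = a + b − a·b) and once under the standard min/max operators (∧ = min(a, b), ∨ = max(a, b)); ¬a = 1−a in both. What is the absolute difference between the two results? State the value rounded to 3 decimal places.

0.056

Under algebraic product:
  r & p = a·b on (0.1000, 0.8300) = 0.0830
  ~s = 1 − 0.5200 = 0.4800
  r & ~s = a·b on (0.1000, 0.4800) = 0.0480
  ~(r & ~s) = 1 − 0.0480 = 0.9520
  (r & p) | ~(r & ~s) = a + b − a·b on (0.0830, 0.9520) = 0.9560
  ~((r & p) | ~(r & ~s)) = 1 − 0.9560 = 0.0440
  → value = 0.0440
Under standard min/max:
  r & p = min(a, b) on (0.10, 0.83) = 0.10
  ~s = 1 − 0.52 = 0.48
  r & ~s = min(a, b) on (0.10, 0.48) = 0.10
  ~(r & ~s) = 1 − 0.10 = 0.90
  (r & p) | ~(r & ~s) = max(a, b) on (0.10, 0.90) = 0.90
  ~((r & p) | ~(r & ~s)) = 1 − 0.90 = 0.10
  → value = 0.1000
|0.0440 − 0.1000| = 0.056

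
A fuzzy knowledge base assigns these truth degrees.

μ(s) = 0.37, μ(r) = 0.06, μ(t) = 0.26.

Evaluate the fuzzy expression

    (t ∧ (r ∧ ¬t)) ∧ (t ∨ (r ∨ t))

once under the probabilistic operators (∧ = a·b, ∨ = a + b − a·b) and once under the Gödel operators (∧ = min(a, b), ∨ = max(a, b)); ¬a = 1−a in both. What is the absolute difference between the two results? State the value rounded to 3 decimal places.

Under probabilistic:
  ¬t = 1 − 0.2600 = 0.7400
  r ∧ ¬t = a·b on (0.0600, 0.7400) = 0.0444
  t ∧ (r ∧ ¬t) = a·b on (0.2600, 0.0444) = 0.0115
  r ∨ t = a + b − a·b on (0.0600, 0.2600) = 0.3044
  t ∨ (r ∨ t) = a + b − a·b on (0.2600, 0.3044) = 0.4853
  (t ∧ (r ∧ ¬t)) ∧ (t ∨ (r ∨ t)) = a·b on (0.0115, 0.4853) = 0.0056
  → value = 0.0056
Under Gödel:
  ¬t = 1 − 0.26 = 0.74
  r ∧ ¬t = min(a, b) on (0.06, 0.74) = 0.06
  t ∧ (r ∧ ¬t) = min(a, b) on (0.26, 0.06) = 0.06
  r ∨ t = max(a, b) on (0.06, 0.26) = 0.26
  t ∨ (r ∨ t) = max(a, b) on (0.26, 0.26) = 0.26
  (t ∧ (r ∧ ¬t)) ∧ (t ∨ (r ∨ t)) = min(a, b) on (0.06, 0.26) = 0.06
  → value = 0.0600
|0.0056 − 0.0600| = 0.054

0.054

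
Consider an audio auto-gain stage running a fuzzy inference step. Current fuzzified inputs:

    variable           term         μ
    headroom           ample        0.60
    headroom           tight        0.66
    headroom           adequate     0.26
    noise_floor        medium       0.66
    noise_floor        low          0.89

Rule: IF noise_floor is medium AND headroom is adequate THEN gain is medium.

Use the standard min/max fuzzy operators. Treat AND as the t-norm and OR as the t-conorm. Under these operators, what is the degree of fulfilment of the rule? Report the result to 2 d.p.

firing strength: medium=0.66, adequate=0.26; AND[min(a, b)] → w = 0.26

0.26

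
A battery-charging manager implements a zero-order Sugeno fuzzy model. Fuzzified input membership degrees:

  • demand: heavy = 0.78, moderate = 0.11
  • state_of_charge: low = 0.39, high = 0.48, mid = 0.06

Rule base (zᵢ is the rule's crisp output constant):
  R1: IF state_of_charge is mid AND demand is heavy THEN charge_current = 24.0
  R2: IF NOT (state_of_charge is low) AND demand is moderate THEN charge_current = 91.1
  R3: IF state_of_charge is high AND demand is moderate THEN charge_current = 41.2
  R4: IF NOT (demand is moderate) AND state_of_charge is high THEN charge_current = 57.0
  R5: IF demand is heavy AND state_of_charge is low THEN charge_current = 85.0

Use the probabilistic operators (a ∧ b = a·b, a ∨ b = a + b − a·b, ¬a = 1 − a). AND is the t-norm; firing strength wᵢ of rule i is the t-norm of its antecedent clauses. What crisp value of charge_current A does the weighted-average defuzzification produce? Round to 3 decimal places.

R1 (z=24.0): mid=0.06, heavy=0.78; AND[a·b] → w = 0.0468
R2 (z=91.1): ¬low=1−0.39=0.61, moderate=0.11; AND[a·b] → w = 0.0671
R3 (z=41.2): high=0.48, moderate=0.11; AND[a·b] → w = 0.0528
R4 (z=57.0): ¬moderate=1−0.11=0.89, high=0.48; AND[a·b] → w = 0.4272
R5 (z=85.0): heavy=0.78, low=0.39; AND[a·b] → w = 0.3042
Weighted average = (0.0468·24.0 + 0.0671·91.1 + 0.0528·41.2 + 0.4272·57.0 + 0.3042·85.0) / (0.0468 + 0.0671 + 0.0528 + 0.4272 + 0.3042)
  = 59.6188 / 0.8981 = 66.383

66.383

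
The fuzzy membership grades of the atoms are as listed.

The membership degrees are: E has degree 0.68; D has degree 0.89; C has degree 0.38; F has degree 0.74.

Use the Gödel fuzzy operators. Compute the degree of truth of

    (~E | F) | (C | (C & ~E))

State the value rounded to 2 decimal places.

~E = 1 − 0.68 = 0.32
~E | F = max(a, b) on (0.32, 0.74) = 0.74
~E = 1 − 0.68 = 0.32
C & ~E = min(a, b) on (0.38, 0.32) = 0.32
C | (C & ~E) = max(a, b) on (0.38, 0.32) = 0.38
(~E | F) | (C | (C & ~E)) = max(a, b) on (0.74, 0.38) = 0.74

0.74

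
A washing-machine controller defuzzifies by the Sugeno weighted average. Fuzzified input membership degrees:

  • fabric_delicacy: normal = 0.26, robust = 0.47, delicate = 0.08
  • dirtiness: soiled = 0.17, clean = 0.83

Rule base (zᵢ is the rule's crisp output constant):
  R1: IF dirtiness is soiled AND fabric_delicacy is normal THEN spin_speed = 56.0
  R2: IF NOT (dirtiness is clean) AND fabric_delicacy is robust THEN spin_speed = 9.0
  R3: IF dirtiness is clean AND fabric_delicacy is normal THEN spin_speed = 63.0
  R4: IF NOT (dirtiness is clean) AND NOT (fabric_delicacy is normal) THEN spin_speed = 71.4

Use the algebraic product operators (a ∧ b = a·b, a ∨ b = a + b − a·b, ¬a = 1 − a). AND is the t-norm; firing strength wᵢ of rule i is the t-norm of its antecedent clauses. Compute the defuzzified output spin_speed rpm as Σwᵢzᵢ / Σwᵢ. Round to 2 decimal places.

55.34

R1 (z=56.0): soiled=0.17, normal=0.26; AND[a·b] → w = 0.0442
R2 (z=9.0): ¬clean=1−0.83=0.17, robust=0.47; AND[a·b] → w = 0.0799
R3 (z=63.0): clean=0.83, normal=0.26; AND[a·b] → w = 0.2158
R4 (z=71.4): ¬clean=1−0.83=0.17, ¬normal=1−0.26=0.74; AND[a·b] → w = 0.1258
Weighted average = (0.0442·56.0 + 0.0799·9.0 + 0.2158·63.0 + 0.1258·71.4) / (0.0442 + 0.0799 + 0.2158 + 0.1258)
  = 25.7718 / 0.4657 = 55.34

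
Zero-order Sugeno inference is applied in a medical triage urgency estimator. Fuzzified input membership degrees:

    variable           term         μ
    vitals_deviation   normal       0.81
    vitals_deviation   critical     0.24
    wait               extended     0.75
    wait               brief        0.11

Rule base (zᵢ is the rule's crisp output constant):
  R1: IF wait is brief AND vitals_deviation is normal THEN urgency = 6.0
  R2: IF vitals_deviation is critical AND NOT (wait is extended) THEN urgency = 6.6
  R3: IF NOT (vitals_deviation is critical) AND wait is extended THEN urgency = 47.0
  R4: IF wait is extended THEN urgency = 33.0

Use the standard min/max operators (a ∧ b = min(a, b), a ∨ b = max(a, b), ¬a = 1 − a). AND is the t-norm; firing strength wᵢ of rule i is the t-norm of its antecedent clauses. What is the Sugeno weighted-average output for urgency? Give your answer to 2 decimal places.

33.65

R1 (z=6.0): brief=0.11, normal=0.81; AND[min(a, b)] → w = 0.11
R2 (z=6.6): critical=0.24, ¬extended=1−0.75=0.25; AND[min(a, b)] → w = 0.24
R3 (z=47.0): ¬critical=1−0.24=0.76, extended=0.75; AND[min(a, b)] → w = 0.75
R4 (z=33.0): extended=0.75 → w = 0.75
Weighted average = (0.11·6.0 + 0.24·6.6 + 0.75·47.0 + 0.75·33.0) / (0.11 + 0.24 + 0.75 + 0.75)
  = 62.2440 / 1.8500 = 33.65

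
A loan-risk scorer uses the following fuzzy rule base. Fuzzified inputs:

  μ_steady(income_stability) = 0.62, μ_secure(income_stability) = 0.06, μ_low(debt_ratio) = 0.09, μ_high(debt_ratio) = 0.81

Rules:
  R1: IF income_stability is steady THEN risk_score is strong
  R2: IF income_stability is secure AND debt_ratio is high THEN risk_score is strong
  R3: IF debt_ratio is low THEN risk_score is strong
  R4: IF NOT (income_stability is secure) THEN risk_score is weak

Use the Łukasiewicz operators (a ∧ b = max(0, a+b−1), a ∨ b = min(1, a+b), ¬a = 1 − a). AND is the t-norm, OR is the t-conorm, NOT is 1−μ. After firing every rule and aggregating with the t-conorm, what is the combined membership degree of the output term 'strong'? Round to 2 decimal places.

R1: steady=0.62 → w = 0.62
R2: secure=0.06, high=0.81; AND[max(0, a+b−1)] → w = 0.00
R3: low=0.09 → w = 0.09
R4: ¬secure=1−0.06=0.94 → w = 0.94
Rules with consequent 'strong': {R1, R2, R3} → strengths 0.62, 0.00, 0.09
Aggregate via t-conorm [min(1, a+b)]: 0.71

0.71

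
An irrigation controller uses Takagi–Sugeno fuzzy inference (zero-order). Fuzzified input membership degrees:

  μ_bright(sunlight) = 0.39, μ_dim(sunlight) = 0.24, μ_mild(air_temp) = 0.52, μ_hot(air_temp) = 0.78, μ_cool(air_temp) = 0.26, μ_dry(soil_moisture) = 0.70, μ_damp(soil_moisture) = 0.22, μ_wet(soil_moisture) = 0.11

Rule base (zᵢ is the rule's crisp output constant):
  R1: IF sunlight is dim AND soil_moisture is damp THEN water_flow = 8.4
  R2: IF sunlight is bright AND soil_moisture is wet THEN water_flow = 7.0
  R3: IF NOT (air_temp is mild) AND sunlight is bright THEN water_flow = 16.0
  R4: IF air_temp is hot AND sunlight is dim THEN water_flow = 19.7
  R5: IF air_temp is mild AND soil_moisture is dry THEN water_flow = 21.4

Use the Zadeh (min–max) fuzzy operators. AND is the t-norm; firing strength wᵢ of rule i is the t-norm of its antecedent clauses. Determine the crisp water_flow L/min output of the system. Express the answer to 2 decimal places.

R1 (z=8.4): dim=0.24, damp=0.22; AND[min(a, b)] → w = 0.22
R2 (z=7.0): bright=0.39, wet=0.11; AND[min(a, b)] → w = 0.11
R3 (z=16.0): ¬mild=1−0.52=0.48, bright=0.39; AND[min(a, b)] → w = 0.39
R4 (z=19.7): hot=0.78, dim=0.24; AND[min(a, b)] → w = 0.24
R5 (z=21.4): mild=0.52, dry=0.70; AND[min(a, b)] → w = 0.52
Weighted average = (0.22·8.4 + 0.11·7.0 + 0.39·16.0 + 0.24·19.7 + 0.52·21.4) / (0.22 + 0.11 + 0.39 + 0.24 + 0.52)
  = 24.7140 / 1.4800 = 16.70

16.70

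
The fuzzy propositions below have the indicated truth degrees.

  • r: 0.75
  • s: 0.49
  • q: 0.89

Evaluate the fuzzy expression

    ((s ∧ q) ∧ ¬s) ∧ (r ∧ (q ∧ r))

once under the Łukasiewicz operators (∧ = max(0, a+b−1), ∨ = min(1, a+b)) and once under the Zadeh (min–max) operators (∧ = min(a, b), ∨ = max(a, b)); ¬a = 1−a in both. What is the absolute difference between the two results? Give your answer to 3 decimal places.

0.490

Under Łukasiewicz:
  s ∧ q = max(0, a+b−1) on (0.49, 0.89) = 0.38
  ¬s = 1 − 0.49 = 0.51
  (s ∧ q) ∧ ¬s = max(0, a+b−1) on (0.38, 0.51) = 0.00
  q ∧ r = max(0, a+b−1) on (0.89, 0.75) = 0.64
  r ∧ (q ∧ r) = max(0, a+b−1) on (0.75, 0.64) = 0.39
  ((s ∧ q) ∧ ¬s) ∧ (r ∧ (q ∧ r)) = max(0, a+b−1) on (0.00, 0.39) = 0.00
  → value = 0.0000
Under Zadeh (min–max):
  s ∧ q = min(a, b) on (0.49, 0.89) = 0.49
  ¬s = 1 − 0.49 = 0.51
  (s ∧ q) ∧ ¬s = min(a, b) on (0.49, 0.51) = 0.49
  q ∧ r = min(a, b) on (0.89, 0.75) = 0.75
  r ∧ (q ∧ r) = min(a, b) on (0.75, 0.75) = 0.75
  ((s ∧ q) ∧ ¬s) ∧ (r ∧ (q ∧ r)) = min(a, b) on (0.49, 0.75) = 0.49
  → value = 0.4900
|0.0000 − 0.4900| = 0.490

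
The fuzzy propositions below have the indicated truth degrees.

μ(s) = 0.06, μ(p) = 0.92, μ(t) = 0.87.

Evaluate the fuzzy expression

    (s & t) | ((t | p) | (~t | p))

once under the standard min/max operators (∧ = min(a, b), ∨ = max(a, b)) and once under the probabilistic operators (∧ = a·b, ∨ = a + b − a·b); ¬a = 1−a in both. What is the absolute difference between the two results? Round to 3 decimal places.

0.079

Under standard min/max:
  s & t = min(a, b) on (0.06, 0.87) = 0.06
  t | p = max(a, b) on (0.87, 0.92) = 0.92
  ~t = 1 − 0.87 = 0.13
  ~t | p = max(a, b) on (0.13, 0.92) = 0.92
  (t | p) | (~t | p) = max(a, b) on (0.92, 0.92) = 0.92
  (s & t) | ((t | p) | (~t | p)) = max(a, b) on (0.06, 0.92) = 0.92
  → value = 0.9200
Under probabilistic:
  s & t = a·b on (0.0600, 0.8700) = 0.0522
  t | p = a + b − a·b on (0.8700, 0.9200) = 0.9896
  ~t = 1 − 0.8700 = 0.1300
  ~t | p = a + b − a·b on (0.1300, 0.9200) = 0.9304
  (t | p) | (~t | p) = a + b − a·b on (0.9896, 0.9304) = 0.9993
  (s & t) | ((t | p) | (~t | p)) = a + b − a·b on (0.0522, 0.9993) = 0.9993
  → value = 0.9993
|0.9200 − 0.9993| = 0.079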